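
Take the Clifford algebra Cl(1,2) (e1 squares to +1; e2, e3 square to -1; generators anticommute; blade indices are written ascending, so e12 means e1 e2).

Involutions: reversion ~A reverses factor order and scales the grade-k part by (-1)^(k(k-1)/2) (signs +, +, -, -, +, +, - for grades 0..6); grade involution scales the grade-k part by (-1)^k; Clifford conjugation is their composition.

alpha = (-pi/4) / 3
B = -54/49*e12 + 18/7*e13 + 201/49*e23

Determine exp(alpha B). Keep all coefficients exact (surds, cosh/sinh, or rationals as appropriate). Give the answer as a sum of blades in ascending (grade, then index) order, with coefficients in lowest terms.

B^2 term by term: the squares give (-54/49)^2*(e12)^2 + (18/7)^2*(e13)^2 + (201/49)^2*(e23)^2 = 2916/2401*(+1) + 324/49*(+1) + 40401/2401*(-1) = -9 (each basis 2-blade squares to minus the product of its generators' squares); cross terms between blades sharing an index anticommute and cancel. So B^2 = -9.
B^2 = -9 — the negative square puts this in the circular regime; l = 3, alpha*l = -pi/4, so exp(alpha B) = cos(-pi/4) + (sin(-pi/4)/3)*B = sqrt(2)/2 + (-sqrt(2)/6)*B.
Answer: sqrt(2)/2 + 9*sqrt(2)/49*e12 - 3*sqrt(2)/7*e13 - 67*sqrt(2)/98*e23


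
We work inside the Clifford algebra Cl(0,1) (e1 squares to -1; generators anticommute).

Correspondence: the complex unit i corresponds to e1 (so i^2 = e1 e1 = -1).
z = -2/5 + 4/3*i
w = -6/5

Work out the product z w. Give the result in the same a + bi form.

In blades: z = -2/5 + 4/3*e1, w = -6/5.
Distribute z over w term by term (generator squares from the signature, products reordered to ascending indices): (-2/5)*w = 12/25; (4/3*e1)*w = -8/5*e1.
Sum: 12/25 - 8/5*e1; translating back through the correspondence:
Answer: 12/25 - 8/5*i


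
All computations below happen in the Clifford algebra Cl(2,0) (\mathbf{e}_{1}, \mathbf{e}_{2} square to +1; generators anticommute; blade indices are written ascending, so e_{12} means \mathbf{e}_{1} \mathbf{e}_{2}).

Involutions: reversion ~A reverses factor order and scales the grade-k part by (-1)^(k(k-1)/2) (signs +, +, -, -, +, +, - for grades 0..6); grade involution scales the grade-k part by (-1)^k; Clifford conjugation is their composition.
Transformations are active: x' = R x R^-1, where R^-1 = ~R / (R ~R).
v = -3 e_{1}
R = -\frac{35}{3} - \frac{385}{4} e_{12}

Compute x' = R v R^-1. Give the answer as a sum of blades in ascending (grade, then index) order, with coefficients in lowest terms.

~R = -\frac{35}{3} + \frac{385}{4} e_{12}, and R ~R = \frac{1353625}{144}, so R^-1 = ~R / (\frac{1353625}{144}).
R v = 35 e_{1} - \frac{1155}{4} e_{2}
Answer: \frac{3219}{1105} e_{1} + \frac{792}{1105} e_{2}


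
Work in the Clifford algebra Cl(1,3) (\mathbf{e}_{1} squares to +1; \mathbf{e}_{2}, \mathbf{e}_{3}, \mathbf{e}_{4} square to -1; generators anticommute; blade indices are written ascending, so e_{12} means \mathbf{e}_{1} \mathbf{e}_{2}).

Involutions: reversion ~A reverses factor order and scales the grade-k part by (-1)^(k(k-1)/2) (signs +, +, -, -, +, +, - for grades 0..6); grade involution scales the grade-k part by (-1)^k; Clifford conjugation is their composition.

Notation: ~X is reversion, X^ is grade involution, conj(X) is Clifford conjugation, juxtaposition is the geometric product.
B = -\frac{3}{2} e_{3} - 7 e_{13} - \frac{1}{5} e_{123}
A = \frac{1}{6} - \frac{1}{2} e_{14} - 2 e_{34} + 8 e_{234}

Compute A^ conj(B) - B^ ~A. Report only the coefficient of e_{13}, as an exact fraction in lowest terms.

first term: \frac{1}{4} e_{3} - 3 e_{4} + \frac{7}{6} e_{13} - \frac{62}{5} e_{14} - 12 e_{24} - \frac{7}{2} e_{34} - \frac{1}{30} e_{123} + \frac{282}{5} e_{124} + \frac{3}{4} e_{134} - \frac{1}{10} e_{234}
second term: \frac{1}{4} e_{3} - 3 e_{4} - \frac{7}{6} e_{13} + \frac{78}{5} e_{14} - 12 e_{24} + \frac{7}{2} e_{34} + \frac{1}{30} e_{123} + \frac{278}{5} e_{124} - \frac{3}{4} e_{134} + \frac{1}{10} e_{234}
Answer: \frac{7}{3}


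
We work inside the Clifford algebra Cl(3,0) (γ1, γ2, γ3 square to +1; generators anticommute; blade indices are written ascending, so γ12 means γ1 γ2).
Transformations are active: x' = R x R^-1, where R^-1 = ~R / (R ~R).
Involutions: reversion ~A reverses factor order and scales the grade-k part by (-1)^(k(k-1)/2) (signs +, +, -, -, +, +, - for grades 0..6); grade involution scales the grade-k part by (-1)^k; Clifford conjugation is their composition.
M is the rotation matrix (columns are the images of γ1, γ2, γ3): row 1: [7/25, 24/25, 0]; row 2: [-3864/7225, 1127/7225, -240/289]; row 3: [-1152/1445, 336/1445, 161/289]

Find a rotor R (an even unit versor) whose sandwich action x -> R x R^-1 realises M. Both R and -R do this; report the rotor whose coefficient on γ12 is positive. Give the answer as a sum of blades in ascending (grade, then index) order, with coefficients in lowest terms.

Method: write R = a + b12*γ12 + b13*γ13 + b23*γ23 with a^2 + b12^2 + b13^2 + b23^2 = 1 (so R^-1 = ~R). Expanding the columns R e_j ~R gives tr M = 4a^2 - 1 and, from the antisymmetric part, M21 - M12 = -4a*b12, M13 - M31 = 4a*b13, M32 - M23 = -4a*b23.
Here tr M = 287/289, so a^2 = (1 + tr M)/4 = 144/289 and a = ±12/17. Taking a = 12/17: M21 - M12 = -432/289, M13 - M31 = 1152/1445, M32 - M23 = 1536/1445, giving b12 = 9/17, b13 = 24/85, b23 = -32/85, i.e. R = 12/17 + 9/17*γ12 + 24/85*γ13 - 32/85*γ23.
Its γ12 coefficient is already positive.
Answer: 12/17 + 9/17*γ12 + 24/85*γ13 - 32/85*γ23. Sheet selection: the two-to-one cover makes ±R indistinguishable at the matrix level (trace 287/289), so uniqueness comes from the required sign on γ12.


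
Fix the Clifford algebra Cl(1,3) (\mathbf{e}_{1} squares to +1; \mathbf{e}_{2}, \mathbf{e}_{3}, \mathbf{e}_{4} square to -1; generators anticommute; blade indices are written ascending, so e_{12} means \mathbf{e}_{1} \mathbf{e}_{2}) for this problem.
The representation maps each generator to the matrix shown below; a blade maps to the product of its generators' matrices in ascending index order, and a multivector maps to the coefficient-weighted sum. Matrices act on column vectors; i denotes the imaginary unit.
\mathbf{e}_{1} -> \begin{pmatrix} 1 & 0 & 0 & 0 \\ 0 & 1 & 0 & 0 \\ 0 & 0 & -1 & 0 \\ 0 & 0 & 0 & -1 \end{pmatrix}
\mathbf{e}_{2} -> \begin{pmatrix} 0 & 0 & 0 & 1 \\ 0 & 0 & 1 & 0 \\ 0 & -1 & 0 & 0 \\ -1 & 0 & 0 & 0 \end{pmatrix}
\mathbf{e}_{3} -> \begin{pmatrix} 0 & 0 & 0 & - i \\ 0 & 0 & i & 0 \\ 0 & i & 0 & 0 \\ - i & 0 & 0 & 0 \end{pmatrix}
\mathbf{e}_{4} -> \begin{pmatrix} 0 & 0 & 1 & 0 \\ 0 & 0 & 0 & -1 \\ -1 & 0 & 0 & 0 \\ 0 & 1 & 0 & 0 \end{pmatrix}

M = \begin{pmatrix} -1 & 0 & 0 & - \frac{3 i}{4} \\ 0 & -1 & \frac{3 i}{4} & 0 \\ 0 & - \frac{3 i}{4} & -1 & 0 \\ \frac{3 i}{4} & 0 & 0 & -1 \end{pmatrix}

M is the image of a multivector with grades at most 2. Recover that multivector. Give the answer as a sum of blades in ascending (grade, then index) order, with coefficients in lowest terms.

Method: the blade images are trace-orthogonal — tr(rho(e_A) rho(e_B)^-1) = 4 if A = B and 0 otherwise — and rho(e_A)^-1 = (e_A)^2 * rho(e_A) with (e_A)^2 = +1 or -1, so the coefficient of e_A in the preimage is (e_A)^2 * tr(M rho(e_A))/4.
Nonzero projections over blades of grade <= 2: 1: (1)^2 = +1, tr(M 1) = -4, coefficient -1; e_{13}: (e_{13})^2 = +1, tr(M rho(e_{13})) = 3, coefficient \frac{3}{4}. Every other blade of grade <= 2 projects to 0.
Answer: -1 + \frac{3}{4} e_{13}


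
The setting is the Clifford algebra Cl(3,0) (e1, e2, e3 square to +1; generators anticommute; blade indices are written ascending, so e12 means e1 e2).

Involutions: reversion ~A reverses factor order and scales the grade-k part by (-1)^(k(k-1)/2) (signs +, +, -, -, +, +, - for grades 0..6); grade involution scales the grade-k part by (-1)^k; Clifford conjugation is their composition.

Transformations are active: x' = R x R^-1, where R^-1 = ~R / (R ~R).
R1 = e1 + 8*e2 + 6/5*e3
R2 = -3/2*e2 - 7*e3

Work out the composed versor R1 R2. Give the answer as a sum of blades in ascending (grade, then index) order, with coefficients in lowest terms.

Distribute over the terms of R2 (each basis-blade product reordered to ascending indices, repeated generators contracted through their squares):
R1 (-3/2*e2) = -12 - 3/2*e12 + 9/5*e23
R1 (-7*e3) = -42/5 - 7*e13 - 56*e23
Summing the partial products and collecting blades:
Answer: -102/5 - 3/2*e12 - 7*e13 - 271/5*e23


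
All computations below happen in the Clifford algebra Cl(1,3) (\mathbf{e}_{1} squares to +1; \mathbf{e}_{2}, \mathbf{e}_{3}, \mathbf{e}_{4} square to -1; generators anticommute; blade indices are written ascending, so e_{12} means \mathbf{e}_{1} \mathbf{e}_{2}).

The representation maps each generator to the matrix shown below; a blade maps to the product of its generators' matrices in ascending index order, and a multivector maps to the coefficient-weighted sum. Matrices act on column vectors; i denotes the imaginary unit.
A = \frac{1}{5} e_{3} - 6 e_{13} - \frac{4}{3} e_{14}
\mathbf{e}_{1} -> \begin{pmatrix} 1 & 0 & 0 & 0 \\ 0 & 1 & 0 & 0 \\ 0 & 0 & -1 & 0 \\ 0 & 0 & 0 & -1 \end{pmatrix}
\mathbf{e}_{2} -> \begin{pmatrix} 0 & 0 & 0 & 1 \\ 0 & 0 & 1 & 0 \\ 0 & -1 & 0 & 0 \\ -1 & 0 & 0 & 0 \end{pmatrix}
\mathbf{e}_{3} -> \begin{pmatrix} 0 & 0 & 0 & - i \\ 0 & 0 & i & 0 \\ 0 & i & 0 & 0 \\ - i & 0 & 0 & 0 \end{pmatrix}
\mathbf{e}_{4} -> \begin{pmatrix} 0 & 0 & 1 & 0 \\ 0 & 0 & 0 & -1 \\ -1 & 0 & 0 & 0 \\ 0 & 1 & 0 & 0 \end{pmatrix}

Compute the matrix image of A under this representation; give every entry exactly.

Bivector images (products of the table entries): rho(e_{13}) = rho(\mathbf{e}_{1})rho(\mathbf{e}_{3}) = \begin{pmatrix} 0 & 0 & 0 & - i \\ 0 & 0 & i & 0 \\ 0 & - i & 0 & 0 \\ i & 0 & 0 & 0 \end{pmatrix}; rho(e_{14}) = rho(\mathbf{e}_{1})rho(\mathbf{e}_{4}) = \begin{pmatrix} 0 & 0 & 1 & 0 \\ 0 & 0 & 0 & -1 \\ 1 & 0 & 0 & 0 \\ 0 & -1 & 0 & 0 \end{pmatrix}.
M = (\frac{1}{5})*rho(e_{3}) + (-6)*rho(e_{13}) + (-\frac{4}{3})*rho(e_{14}), summed entrywise:
Answer: \begin{pmatrix} 0 & 0 & - \frac{4}{3} & \frac{29 i}{5} \\ 0 & 0 & - \frac{29 i}{5} & \frac{4}{3} \\ - \frac{4}{3} & \frac{31 i}{5} & 0 & 0 \\ - \frac{31 i}{5} & \frac{4}{3} & 0 & 0 \end{pmatrix}


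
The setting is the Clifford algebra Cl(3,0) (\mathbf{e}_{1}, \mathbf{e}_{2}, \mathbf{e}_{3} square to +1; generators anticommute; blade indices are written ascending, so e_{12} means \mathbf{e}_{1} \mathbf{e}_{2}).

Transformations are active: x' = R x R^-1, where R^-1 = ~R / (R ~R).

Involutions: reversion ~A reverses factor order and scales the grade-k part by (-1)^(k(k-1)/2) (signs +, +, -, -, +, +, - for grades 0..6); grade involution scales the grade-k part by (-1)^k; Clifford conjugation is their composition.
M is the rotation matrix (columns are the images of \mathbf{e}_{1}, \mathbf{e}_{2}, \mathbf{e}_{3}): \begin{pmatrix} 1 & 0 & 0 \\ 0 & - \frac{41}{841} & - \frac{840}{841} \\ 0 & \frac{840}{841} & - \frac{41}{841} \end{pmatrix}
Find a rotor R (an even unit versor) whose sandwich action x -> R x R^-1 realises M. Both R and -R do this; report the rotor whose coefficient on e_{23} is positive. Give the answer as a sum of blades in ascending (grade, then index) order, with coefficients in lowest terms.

Method: write R = a + b12*e_{12} + b13*e_{13} + b23*e_{23} with a^2 + b12^2 + b13^2 + b23^2 = 1 (so R^-1 = ~R). Expanding the columns R e_j ~R gives tr M = 4a^2 - 1 and, from the antisymmetric part, M21 - M12 = -4a*b12, M13 - M31 = 4a*b13, M32 - M23 = -4a*b23.
Here tr M = \frac{759}{841}, so a^2 = (1 + tr M)/4 = \frac{400}{841} and a = ±\frac{20}{29}. Taking a = \frac{20}{29}: M21 - M12 = 0, M13 - M31 = 0, M32 - M23 = \frac{1680}{841}, giving b12 = 0, b13 = 0, b23 = -\frac{21}{29}, i.e. R = \frac{20}{29} - \frac{21}{29} e_{23}.
Its e_{23} coefficient is negative, so report the other preimage -R.
Answer: -\frac{20}{29} + \frac{21}{29} e_{23}. Recall the cover is two-to-one: with M of trace \frac{759}{841}, both preimages act alike, and the stated e_{23} sign chooses the sheet.


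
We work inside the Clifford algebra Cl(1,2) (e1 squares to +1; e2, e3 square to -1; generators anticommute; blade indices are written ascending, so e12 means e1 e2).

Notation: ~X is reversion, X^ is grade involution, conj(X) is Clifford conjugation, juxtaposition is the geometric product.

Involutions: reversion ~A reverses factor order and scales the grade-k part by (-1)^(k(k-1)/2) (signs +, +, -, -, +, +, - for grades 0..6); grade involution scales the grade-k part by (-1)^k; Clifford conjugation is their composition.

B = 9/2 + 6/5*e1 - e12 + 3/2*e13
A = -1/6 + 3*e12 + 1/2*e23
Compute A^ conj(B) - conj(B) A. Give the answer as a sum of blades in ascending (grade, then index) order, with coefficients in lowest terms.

first term: 9/4 + 1/5*e1 + 18/5*e2 + 169/12*e12 + 3/4*e13 + 27/4*e23 - 3/5*e123
second term: 9/4 + 1/5*e1 - 18/5*e2 + 151/12*e12 - 1/4*e13 - 9/4*e23 - 3/5*e123
Answer: 36/5*e2 + 3/2*e12 + e13 + 9*e23


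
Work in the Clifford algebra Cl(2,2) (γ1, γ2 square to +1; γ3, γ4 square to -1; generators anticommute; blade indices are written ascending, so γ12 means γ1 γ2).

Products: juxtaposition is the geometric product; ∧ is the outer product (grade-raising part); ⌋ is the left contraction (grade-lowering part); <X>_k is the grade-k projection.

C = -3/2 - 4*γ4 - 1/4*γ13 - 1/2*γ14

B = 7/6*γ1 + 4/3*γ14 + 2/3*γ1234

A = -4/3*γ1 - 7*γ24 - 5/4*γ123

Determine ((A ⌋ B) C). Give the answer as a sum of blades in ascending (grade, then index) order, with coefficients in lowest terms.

step 1: -14/9 - 47/18*γ4 + 14/3*γ13 - 8/9*γ234
step 2: -167/18 + 47/36*γ1 + 365/36*γ4 - 119/18*γ13 + 7/9*γ14 - 32/9*γ23 + 7/3*γ34 + 4/9*γ123 - 2/9*γ124 - 1297/72*γ134 + 4/3*γ234
Answer: -167/18 + 47/36*γ1 + 365/36*γ4 - 119/18*γ13 + 7/9*γ14 - 32/9*γ23 + 7/3*γ34 + 4/9*γ123 - 2/9*γ124 - 1297/72*γ134 + 4/3*γ234


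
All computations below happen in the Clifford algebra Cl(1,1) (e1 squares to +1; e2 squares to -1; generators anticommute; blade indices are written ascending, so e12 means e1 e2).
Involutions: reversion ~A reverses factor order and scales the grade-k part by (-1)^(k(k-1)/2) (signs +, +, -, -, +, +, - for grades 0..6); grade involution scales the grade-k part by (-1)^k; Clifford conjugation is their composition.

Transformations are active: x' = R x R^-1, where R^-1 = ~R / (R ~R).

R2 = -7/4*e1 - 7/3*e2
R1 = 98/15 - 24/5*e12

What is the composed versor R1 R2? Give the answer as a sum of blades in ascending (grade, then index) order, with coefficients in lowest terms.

Distribute over the terms of R1 (each basis-blade product reordered to ascending indices, repeated generators contracted through their squares):
(98/15) R2 = -343/30*e1 - 686/45*e2
(-24/5*e12) R2 = -56/5*e1 - 42/5*e2
Summing the partial products and collecting blades:
Answer: -679/30*e1 - 1064/45*e2


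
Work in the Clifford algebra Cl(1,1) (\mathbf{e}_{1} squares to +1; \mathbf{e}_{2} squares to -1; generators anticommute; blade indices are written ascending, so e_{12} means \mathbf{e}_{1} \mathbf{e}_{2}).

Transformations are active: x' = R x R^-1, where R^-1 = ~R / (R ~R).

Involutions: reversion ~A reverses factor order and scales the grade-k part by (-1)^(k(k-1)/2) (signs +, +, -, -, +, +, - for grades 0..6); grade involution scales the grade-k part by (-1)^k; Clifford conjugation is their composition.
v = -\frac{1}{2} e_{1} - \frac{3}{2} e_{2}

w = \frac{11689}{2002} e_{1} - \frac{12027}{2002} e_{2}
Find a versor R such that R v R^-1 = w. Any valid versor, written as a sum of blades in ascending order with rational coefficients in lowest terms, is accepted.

The midline construction: v and w both square to -2, so reflecting in their sum \frac{5344}{1001} e_{1} - \frac{7515}{1001} e_{2} exchanges them.
Answer: \frac{5344}{1001} e_{1} - \frac{7515}{1001} e_{2}


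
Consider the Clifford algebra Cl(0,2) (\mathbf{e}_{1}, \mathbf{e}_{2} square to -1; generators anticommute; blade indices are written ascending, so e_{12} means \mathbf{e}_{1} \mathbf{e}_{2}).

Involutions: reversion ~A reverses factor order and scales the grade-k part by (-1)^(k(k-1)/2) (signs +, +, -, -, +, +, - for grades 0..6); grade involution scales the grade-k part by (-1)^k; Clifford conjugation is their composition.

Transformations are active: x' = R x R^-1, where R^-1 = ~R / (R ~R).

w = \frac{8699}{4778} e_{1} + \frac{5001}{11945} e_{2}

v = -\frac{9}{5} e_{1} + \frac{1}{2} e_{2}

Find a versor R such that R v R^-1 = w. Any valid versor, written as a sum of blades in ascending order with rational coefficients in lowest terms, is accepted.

Since q(v) = q(w) = -\frac{349}{100}, the sum R = v + w = \frac{493}{23890} e_{1} + \frac{21947}{23890} e_{2} does the job whenever invertible.
Answer: \frac{493}{23890} e_{1} + \frac{21947}{23890} e_{2}


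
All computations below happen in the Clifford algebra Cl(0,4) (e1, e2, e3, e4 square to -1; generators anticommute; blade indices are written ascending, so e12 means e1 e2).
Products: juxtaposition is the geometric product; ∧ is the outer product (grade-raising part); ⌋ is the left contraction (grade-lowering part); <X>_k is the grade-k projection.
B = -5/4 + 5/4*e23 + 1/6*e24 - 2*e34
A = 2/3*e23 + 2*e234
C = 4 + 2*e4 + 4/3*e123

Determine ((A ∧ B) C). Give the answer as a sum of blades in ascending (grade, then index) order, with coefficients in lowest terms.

step 1: -5/6*e23 - 5/2*e234
step 2: 10/9*e1 - 10/3*e14 + 5/3*e23 - 35/3*e234
Answer: 10/9*e1 - 10/3*e14 + 5/3*e23 - 35/3*e234


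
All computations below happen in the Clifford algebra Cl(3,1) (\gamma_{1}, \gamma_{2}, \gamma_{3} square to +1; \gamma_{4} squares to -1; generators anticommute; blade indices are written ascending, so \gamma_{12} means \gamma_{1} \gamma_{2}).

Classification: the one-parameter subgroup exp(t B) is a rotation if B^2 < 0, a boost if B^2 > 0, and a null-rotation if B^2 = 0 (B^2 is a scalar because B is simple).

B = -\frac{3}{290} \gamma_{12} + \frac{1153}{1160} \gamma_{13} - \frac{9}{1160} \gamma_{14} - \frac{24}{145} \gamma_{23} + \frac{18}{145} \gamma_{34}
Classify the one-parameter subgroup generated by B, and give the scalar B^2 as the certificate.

B^2 term by term: the squares give (-\frac{3}{290})^2*(\gamma_{12})^2 + (\frac{1153}{1160})^2*(\gamma_{13})^2 + (-\frac{9}{1160})^2*(\gamma_{14})^2 + (-\frac{24}{145})^2*(\gamma_{23})^2 + (\frac{18}{145})^2*(\gamma_{34})^2 = \frac{9}{84100}*(-1) + \frac{1329409}{1345600}*(-1) + \frac{81}{1345600}*(+1) + \frac{576}{21025}*(-1) + \frac{324}{21025}*(+1) = -1 (each basis 2-blade squares to minus the product of its generators' squares); cross terms between blades sharing an index anticommute and cancel; the commuting (index-disjoint) pairs give grade-4 terms 2*c*c'*(blade product), which cancel blade by blade — \gamma_{1234}: -\frac{54}{21025} + \frac{54}{21025} = 0 — confirming B is simple. So B^2 = -1.
Answer: rotation, certificate B^2 = -1. Note: conjugating B changes its blade decomposition but never the scalar B^2 = -1, whose sign settles the classification.


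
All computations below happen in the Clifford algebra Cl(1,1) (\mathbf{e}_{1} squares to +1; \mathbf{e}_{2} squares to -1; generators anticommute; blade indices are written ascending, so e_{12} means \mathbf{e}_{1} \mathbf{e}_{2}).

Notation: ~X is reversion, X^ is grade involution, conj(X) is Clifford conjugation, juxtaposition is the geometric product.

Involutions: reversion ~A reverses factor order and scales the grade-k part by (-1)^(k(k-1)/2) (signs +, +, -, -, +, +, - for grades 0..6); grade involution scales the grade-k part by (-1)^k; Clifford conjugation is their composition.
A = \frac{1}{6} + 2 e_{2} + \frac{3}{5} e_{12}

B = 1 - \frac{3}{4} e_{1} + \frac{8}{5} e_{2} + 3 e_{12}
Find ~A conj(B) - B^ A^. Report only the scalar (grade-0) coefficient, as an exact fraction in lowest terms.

first term: \frac{31}{6} - \frac{1367}{200} e_{1} + \frac{131}{60} e_{2} - \frac{13}{5} e_{12}
second term: -\frac{37}{30} + \frac{1033}{200} e_{1} - \frac{109}{60} e_{2} - \frac{2}{5} e_{12}
Answer: \frac{32}{5}


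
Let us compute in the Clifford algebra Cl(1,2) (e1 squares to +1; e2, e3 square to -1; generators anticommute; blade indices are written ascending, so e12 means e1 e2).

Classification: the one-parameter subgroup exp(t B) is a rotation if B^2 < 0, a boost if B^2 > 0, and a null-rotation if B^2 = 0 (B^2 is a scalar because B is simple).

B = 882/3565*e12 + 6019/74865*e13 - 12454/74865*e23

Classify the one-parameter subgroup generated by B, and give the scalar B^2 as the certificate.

B^2 term by term: the squares give (882/3565)^2*(e12)^2 + (6019/74865)^2*(e13)^2 + (-12454/74865)^2*(e23)^2 = 777924/12709225*(+1) + 36228361/5604768225*(+1) + 155102116/5604768225*(-1) = 1/25 (each basis 2-blade squares to minus the product of its generators' squares); cross terms between blades sharing an index anticommute and cancel. So B^2 = 1/25.
Answer: boost, certificate B^2 = 1/25. Key observation: B^2 = 1/25 is a conjugation invariant, so its sign decides the class regardless of the surface form of B.


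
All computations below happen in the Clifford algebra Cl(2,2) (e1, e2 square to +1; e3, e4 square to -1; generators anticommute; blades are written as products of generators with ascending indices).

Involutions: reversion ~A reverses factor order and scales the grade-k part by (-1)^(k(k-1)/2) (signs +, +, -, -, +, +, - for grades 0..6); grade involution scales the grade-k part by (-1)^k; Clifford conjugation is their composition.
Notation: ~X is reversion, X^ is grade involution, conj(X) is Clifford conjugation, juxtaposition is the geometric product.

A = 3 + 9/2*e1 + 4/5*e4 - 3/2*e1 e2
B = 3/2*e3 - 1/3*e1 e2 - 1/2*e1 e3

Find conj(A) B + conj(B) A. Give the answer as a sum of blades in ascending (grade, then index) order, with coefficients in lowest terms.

first term: 1/2 + 3/2*e2 + 27/4*e3 - e1 e2 - 33/4*e1 e3 + 3/4*e2 e3 + 6/5*e3 e4 + 9/4*e1 e2 e3 + 4/15*e1 e2 e4 + 2/5*e1 e3 e4
second term: 1/2 - 3/2*e2 - 27/4*e3 + e1 e2 + 33/4*e1 e3 - 3/4*e2 e3 - 6/5*e3 e4 + 9/4*e1 e2 e3 + 4/15*e1 e2 e4 + 2/5*e1 e3 e4
Answer: 1 + 9/2*e1 e2 e3 + 8/15*e1 e2 e4 + 4/5*e1 e3 e4


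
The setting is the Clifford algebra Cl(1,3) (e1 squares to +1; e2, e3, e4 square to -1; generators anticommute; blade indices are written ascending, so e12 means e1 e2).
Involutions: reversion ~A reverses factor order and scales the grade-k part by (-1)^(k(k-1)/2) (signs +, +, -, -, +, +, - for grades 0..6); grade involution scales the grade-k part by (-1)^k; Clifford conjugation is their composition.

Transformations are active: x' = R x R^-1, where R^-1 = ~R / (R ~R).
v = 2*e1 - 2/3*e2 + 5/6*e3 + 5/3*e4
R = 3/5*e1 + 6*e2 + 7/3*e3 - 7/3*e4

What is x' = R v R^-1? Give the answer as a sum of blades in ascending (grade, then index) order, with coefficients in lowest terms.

~R = 3/5*e1 + 6*e2 + 7/3*e3 - 7/3*e4, and R ~R = -10469/225, so R^-1 = ~R / (-10469/225).
R v = 643/90 - 62/5*e12 - 25/6*e13 + 17/3*e14 + 59/9*e23 + 76/9*e24 + 35/6*e34
Answer: -22867/10469*e1 - 36932/31407*e2 - 97355/62814*e3 - 29840/31407*e4


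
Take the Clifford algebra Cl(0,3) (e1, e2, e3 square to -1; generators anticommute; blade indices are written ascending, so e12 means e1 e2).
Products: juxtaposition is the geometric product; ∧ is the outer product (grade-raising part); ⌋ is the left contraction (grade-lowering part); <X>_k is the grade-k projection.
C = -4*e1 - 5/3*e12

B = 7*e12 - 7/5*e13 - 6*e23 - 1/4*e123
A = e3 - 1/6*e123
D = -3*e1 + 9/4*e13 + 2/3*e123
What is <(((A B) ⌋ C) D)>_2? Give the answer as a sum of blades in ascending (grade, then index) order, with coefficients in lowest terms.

step 1: 1/24 - 12/5*e1 - 173/30*e2 + 7/6*e3 + 1/4*e12 + 7*e123
step 2: -551/60 + 85/9*e1 - 4*e2 - 5/72*e12
step 3: 85/3 + 551/20*e1 + 5/24*e2 - 1145/54*e3 - 12*e12 - 5599/240*e13 - 5575/864*e23 + 259/90*e123
step 4: -12*e12 - 5599/240*e13 - 5575/864*e23
Answer: -12*e12 - 5599/240*e13 - 5575/864*e23


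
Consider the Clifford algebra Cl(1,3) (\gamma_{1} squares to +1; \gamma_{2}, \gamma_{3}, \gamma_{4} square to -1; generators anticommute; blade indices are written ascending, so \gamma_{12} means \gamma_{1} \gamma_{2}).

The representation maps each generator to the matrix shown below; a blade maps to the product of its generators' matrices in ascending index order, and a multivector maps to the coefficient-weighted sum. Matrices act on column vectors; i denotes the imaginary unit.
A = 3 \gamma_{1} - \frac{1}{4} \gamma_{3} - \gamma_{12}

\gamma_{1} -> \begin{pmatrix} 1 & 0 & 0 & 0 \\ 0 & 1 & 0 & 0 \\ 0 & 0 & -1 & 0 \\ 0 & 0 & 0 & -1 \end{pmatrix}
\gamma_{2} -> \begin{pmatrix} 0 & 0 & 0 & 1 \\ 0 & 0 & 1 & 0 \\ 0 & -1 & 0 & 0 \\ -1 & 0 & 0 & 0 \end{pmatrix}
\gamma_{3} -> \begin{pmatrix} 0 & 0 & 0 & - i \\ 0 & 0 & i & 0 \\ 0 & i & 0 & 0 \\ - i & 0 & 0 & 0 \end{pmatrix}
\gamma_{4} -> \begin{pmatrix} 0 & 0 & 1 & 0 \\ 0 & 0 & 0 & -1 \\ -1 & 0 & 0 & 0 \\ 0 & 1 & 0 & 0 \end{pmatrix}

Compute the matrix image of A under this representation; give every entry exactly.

Bivector images (products of the table entries): rho(\gamma_{12}) = rho(\gamma_{1})rho(\gamma_{2}) = \begin{pmatrix} 0 & 0 & 0 & 1 \\ 0 & 0 & 1 & 0 \\ 0 & 1 & 0 & 0 \\ 1 & 0 & 0 & 0 \end{pmatrix}.
M = (3)*rho(\gamma_{1}) + (-\frac{1}{4})*rho(\gamma_{3}) + (-1)*rho(\gamma_{12}), summed entrywise:
Answer: \begin{pmatrix} 3 & 0 & 0 & -1 + \frac{i}{4} \\ 0 & 3 & -1 - \frac{i}{4} & 0 \\ 0 & -1 - \frac{i}{4} & -3 & 0 \\ -1 + \frac{i}{4} & 0 & 0 & -3 \end{pmatrix}


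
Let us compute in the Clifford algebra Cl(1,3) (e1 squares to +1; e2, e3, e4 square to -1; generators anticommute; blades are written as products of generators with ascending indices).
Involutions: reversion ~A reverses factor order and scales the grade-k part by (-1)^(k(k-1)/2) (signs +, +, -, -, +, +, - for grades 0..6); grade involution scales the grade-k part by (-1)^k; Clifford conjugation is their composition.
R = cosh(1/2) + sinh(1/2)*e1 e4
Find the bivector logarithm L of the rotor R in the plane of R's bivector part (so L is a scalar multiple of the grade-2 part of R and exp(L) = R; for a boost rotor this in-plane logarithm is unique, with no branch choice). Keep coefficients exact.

The scalar part of R is cosh(1/2), which fixes the rapidity magnitude through cosh (cosh is even, so it cannot fix the sign — the bivector part carries that); dividing the bivector part by sinh of the rapidity gives the plane, and L = rapidity * plane, where the joint sign ambiguity of (rapidity, plane) cancels in the product.
Concretely: cosh(rapidity) = cosh(1/2) gives rapidity = ±1/2, and since rapidity/sinh(rapidity) is even the sign is immaterial: L = (rapidity/sinh(rapidity)) * <R>_2 = (1/(2*sinh(1/2))) * <R>_2.
Answer: 1/2*e1 e4


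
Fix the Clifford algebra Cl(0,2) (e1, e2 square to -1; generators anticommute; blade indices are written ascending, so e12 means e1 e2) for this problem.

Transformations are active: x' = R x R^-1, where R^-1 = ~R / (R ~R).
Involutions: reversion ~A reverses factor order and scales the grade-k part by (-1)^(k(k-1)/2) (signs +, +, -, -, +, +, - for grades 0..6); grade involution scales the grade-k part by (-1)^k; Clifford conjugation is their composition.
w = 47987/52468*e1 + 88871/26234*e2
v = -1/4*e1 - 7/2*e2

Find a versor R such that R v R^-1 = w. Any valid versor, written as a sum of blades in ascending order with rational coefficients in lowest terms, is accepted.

A norm check does it: q(v) = q(w) = -197/16, hence R = v + w = 17435/26234*e1 - 1474/13117*e2 realises the map — parallel part kept, (v - w)/2 negated, v carried to w.
Answer: 17435/26234*e1 - 1474/13117*e2


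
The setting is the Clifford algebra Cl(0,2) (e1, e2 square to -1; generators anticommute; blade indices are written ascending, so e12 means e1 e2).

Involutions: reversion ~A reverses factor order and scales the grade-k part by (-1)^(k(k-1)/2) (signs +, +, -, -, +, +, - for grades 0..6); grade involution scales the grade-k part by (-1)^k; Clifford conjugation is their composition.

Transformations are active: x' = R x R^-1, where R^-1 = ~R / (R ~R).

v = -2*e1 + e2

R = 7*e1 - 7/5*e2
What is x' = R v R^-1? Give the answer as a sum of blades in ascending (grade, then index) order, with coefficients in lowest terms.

~R = 7*e1 - 7/5*e2, and R ~R = -1274/25, so R^-1 = ~R / (-1274/25).
R v = 77/5 + 21/5*e12
Answer: -29/13*e1 - 2/13*e2


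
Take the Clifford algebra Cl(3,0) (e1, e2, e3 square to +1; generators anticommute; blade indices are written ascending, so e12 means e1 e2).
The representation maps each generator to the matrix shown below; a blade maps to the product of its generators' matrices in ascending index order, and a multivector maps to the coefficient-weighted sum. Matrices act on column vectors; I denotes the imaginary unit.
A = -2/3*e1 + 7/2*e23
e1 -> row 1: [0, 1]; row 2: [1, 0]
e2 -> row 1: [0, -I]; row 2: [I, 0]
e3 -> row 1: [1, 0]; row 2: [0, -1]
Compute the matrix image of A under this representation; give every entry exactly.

Bivector images (products of the table entries): rho(e23) = rho(e2)rho(e3) = row 1: [0, I]; row 2: [I, 0].
M = (-2/3)*rho(e1) + (7/2)*rho(e23), summed entrywise:
Answer: row 1: [0, -2/3 + 7*I/2]; row 2: [-2/3 + 7*I/2, 0]


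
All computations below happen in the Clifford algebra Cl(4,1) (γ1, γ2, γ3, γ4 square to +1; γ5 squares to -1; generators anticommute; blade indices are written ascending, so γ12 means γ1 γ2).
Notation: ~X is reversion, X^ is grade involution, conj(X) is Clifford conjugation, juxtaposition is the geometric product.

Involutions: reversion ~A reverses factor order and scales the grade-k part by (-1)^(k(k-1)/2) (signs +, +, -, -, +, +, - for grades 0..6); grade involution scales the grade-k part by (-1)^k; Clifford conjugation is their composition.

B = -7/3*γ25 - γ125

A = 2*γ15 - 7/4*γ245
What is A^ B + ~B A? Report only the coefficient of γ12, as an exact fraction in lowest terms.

first term: 2*γ2 + 49/12*γ4 - 14/3*γ12 - 7/4*γ14
second term: -2*γ2 + 49/12*γ4 - 14/3*γ12 + 7/4*γ14
Answer: -28/3


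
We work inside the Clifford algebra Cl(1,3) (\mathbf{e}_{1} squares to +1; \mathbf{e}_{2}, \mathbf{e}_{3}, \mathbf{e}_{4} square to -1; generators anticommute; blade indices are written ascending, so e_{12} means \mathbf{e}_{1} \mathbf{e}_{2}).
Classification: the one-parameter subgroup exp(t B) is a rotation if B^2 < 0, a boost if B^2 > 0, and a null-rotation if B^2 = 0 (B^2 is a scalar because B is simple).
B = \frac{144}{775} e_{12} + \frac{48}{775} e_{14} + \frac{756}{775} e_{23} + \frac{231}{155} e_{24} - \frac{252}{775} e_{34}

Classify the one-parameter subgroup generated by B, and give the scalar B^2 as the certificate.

B^2 term by term: the squares give (\frac{144}{775})^2*(e_{12})^2 + (\frac{48}{775})^2*(e_{14})^2 + (\frac{756}{775})^2*(e_{23})^2 + (\frac{231}{155})^2*(e_{24})^2 + (-\frac{252}{775})^2*(e_{34})^2 = \frac{20736}{600625}*(+1) + \frac{2304}{600625}*(+1) + \frac{571536}{600625}*(-1) + \frac{53361}{24025}*(-1) + \frac{63504}{600625}*(-1) = -\frac{81}{25} (each basis 2-blade squares to minus the product of its generators' squares); cross terms between blades sharing an index anticommute and cancel; the commuting (index-disjoint) pairs give grade-4 terms 2*c*c'*(blade product), which cancel blade by blade — e_{1234}: -\frac{72576}{600625} + \frac{72576}{600625} = 0 — confirming B is simple. So B^2 = -\frac{81}{25}.
Answer: rotation, certificate B^2 = -\frac{81}{25}. Check the certificate: B^2 = -\frac{81}{25}, and that sign is decisive whatever form B takes.


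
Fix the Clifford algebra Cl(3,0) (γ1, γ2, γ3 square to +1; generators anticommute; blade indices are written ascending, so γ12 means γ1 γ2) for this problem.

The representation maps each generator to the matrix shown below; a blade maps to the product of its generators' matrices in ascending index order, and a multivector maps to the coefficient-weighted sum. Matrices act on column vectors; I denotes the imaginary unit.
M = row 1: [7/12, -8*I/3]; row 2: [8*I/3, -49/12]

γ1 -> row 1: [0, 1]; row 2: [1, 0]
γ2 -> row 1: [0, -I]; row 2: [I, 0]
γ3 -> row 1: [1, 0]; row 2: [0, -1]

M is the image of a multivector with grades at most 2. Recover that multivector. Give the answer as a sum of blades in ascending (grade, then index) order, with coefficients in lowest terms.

Method: 1, rho(γ1), rho(γ2), rho(γ3) form a trace-orthogonal basis of the 2x2 complex matrices (tr(X Y) = 2 if X = Y, else 0), so M = m0*1 + m1*rho(γ1) + m2*rho(γ2) + m3*rho(γ3) with m0 = tr(M)/2 = -7/4, m1 = tr(M rho(γ1))/2 = 0, m2 = tr(M rho(γ2))/2 = 8/3, m3 = tr(M rho(γ3))/2 = 7/3.
Multiplying table entries, the bivector images are rho(γ12) = I*rho(γ3), rho(γ13) = -I*rho(γ2), rho(γ23) = I*rho(γ1); with real blade coefficients the real parts of m0..m3 are the coefficients of 1, γ1, γ2, γ3 and the imaginary parts give the bivectors (γ23: Im m1, γ13: -Im m2, γ12: Im m3).
Answer: -7/4 + 8/3*γ2 + 7/3*γ3


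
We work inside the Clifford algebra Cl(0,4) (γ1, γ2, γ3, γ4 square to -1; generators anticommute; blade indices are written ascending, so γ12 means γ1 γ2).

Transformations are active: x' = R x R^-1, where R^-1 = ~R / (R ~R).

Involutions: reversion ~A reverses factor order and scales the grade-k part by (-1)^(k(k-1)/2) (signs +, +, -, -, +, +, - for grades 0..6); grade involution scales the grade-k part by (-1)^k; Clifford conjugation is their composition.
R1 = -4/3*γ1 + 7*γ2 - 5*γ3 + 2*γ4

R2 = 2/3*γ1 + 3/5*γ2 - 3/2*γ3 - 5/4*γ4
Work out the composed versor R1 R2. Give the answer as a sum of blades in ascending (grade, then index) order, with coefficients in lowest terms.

Distribute over the terms of R1 (each basis-blade product reordered to ascending indices, repeated generators contracted through their squares):
(-4/3*γ1) R2 = 8/9 - 4/5*γ12 + 2*γ13 + 5/3*γ14
(7*γ2) R2 = -21/5 - 14/3*γ12 - 21/2*γ23 - 35/4*γ24
(-5*γ3) R2 = -15/2 + 10/3*γ13 + 3*γ23 + 25/4*γ34
(2*γ4) R2 = 5/2 - 4/3*γ14 - 6/5*γ24 + 3*γ34
Summing the partial products and collecting blades:
Answer: -374/45 - 82/15*γ12 + 16/3*γ13 + 1/3*γ14 - 15/2*γ23 - 199/20*γ24 + 37/4*γ34


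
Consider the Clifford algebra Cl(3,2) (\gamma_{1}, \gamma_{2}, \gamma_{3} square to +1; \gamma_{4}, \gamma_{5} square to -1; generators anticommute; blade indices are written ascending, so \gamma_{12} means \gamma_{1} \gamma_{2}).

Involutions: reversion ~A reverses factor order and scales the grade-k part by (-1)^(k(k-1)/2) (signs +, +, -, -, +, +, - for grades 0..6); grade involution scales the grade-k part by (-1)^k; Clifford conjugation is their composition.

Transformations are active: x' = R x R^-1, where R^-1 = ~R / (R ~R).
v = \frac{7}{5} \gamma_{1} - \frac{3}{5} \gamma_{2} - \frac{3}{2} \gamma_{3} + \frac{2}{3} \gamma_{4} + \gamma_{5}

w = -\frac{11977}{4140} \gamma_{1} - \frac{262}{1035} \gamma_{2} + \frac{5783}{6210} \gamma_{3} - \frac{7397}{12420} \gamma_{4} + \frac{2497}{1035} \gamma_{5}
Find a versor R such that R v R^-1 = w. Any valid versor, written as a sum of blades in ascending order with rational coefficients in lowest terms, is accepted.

Construction: equal norms (both \frac{2813}{900}) license R = v + w = -\frac{6181}{4140} \gamma_{1} - \frac{883}{1035} \gamma_{2} - \frac{1766}{3105} \gamma_{3} + \frac{883}{12420} \gamma_{4} + \frac{3532}{1035} \gamma_{5} — nothing changes along that direction, while (v - w)/2 changes sign, so v maps onto w.
Answer: -\frac{6181}{4140} \gamma_{1} - \frac{883}{1035} \gamma_{2} - \frac{1766}{3105} \gamma_{3} + \frac{883}{12420} \gamma_{4} + \frac{3532}{1035} \gamma_{5}


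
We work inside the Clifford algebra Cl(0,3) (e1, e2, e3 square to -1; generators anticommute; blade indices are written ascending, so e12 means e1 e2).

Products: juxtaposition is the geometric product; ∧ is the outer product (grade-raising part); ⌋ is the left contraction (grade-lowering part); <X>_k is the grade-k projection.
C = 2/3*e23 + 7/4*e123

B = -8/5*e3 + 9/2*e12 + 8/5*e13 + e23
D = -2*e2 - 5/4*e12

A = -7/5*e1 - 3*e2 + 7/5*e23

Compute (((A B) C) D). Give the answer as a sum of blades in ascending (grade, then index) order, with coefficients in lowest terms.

step 1: -7/5 - 27/2*e1 + 427/50*e2 + 131/25*e3 - 56/25*e12 + 427/50*e13 + 24/5*e23 + 17/5*e123
step 2: 11/4 - 32/3*e1 + 11063/600*e2 - 133/75*e3 - 1043/300*e12 + 9863/600*e13 + 2723/120*e23 - 229/20*e123
step 3: 39037/1200 - 24001/800*e1 - 113/6*e2 - 14327/240*e3 + 859/48*e12 - 2623/480*e13 + 13601/800*e23 + 2632/75*e123
Answer: 39037/1200 - 24001/800*e1 - 113/6*e2 - 14327/240*e3 + 859/48*e12 - 2623/480*e13 + 13601/800*e23 + 2632/75*e123


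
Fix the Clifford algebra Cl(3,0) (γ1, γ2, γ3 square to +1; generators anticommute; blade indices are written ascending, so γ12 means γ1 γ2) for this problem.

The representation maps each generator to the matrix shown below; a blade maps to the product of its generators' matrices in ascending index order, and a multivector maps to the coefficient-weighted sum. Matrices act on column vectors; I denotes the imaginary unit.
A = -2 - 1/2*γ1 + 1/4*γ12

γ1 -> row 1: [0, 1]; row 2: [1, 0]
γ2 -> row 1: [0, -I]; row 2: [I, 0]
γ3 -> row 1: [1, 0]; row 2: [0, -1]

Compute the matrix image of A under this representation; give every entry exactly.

Bivector images (products of the table entries): rho(γ12) = rho(γ1)rho(γ2) = row 1: [I, 0]; row 2: [0, -I].
M = (-2)*1 + (-1/2)*rho(γ1) + (1/4)*rho(γ12), summed entrywise (1 is the identity matrix):
Answer: row 1: [-2 + I/4, -1/2]; row 2: [-1/2, -2 - I/4]


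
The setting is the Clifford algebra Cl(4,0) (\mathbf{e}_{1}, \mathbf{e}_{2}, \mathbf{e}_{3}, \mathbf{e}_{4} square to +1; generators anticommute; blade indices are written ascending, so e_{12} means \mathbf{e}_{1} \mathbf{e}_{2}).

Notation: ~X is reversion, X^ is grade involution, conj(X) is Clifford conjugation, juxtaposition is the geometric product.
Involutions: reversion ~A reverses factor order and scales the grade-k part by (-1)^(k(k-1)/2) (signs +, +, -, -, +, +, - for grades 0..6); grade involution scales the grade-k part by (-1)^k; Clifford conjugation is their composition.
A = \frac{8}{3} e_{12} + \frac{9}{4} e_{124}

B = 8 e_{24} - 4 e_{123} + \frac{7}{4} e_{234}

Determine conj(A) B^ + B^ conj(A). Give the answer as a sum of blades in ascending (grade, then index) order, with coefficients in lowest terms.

first term: -18 e_{1} + \frac{32}{3} e_{3} - \frac{63}{16} e_{13} - \frac{64}{3} e_{14} + 9 e_{34} + \frac{14}{3} e_{134}
second term: -18 e_{1} + \frac{32}{3} e_{3} + \frac{63}{16} e_{13} + \frac{64}{3} e_{14} - 9 e_{34} - \frac{14}{3} e_{134}
Answer: -36 e_{1} + \frac{64}{3} e_{3}


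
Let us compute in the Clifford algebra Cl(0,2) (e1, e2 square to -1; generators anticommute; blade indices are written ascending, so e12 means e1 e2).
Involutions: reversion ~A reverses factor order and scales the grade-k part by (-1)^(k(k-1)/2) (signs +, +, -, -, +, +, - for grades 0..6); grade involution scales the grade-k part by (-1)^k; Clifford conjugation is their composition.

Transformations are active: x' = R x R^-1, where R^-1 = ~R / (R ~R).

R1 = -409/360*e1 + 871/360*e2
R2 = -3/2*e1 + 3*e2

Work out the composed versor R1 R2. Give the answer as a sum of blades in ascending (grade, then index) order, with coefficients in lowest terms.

Distribute over the terms of R1 (each basis-blade product reordered to ascending indices, repeated generators contracted through their squares):
(-409/360*e1) R2 = -409/240 - 409/120*e12
(871/360*e2) R2 = -871/120 + 871/240*e12
Summing the partial products and collecting blades:
Answer: -717/80 + 53/240*e12


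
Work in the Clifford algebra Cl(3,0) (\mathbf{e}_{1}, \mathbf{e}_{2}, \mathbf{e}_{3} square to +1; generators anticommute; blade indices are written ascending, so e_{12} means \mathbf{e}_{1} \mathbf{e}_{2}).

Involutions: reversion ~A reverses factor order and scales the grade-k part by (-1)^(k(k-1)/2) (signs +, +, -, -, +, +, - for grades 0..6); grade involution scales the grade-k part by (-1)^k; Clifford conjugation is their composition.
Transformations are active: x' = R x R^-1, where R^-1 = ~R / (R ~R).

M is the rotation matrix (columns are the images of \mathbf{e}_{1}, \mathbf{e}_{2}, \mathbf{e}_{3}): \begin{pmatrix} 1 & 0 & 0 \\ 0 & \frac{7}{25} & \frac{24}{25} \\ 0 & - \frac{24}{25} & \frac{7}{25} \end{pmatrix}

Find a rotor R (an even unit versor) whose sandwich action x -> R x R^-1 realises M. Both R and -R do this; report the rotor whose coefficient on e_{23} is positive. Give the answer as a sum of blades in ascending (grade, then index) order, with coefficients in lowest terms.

Method: write R = a + b12*e_{12} + b13*e_{13} + b23*e_{23} with a^2 + b12^2 + b13^2 + b23^2 = 1 (so R^-1 = ~R). Expanding the columns R e_j ~R gives tr M = 4a^2 - 1 and, from the antisymmetric part, M21 - M12 = -4a*b12, M13 - M31 = 4a*b13, M32 - M23 = -4a*b23.
Here tr M = \frac{39}{25}, so a^2 = (1 + tr M)/4 = \frac{16}{25} and a = ±\frac{4}{5}. Taking a = \frac{4}{5}: M21 - M12 = 0, M13 - M31 = 0, M32 - M23 = -\frac{48}{25}, giving b12 = 0, b13 = 0, b23 = \frac{3}{5}, i.e. R = \frac{4}{5} + \frac{3}{5} e_{23}.
Its e_{23} coefficient is already positive.
Answer: \frac{4}{5} + \frac{3}{5} e_{23}. Key observation: the double cover Spin(3) -> SO(3) sends R and -R to the same matrix (trace \frac{39}{25} here), so the stated sign of the e_{23} coefficient is what selects one sheet.
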